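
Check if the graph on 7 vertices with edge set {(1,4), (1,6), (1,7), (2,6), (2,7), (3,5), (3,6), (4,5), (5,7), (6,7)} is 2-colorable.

Step 1: Attempt 2-coloring using BFS:
  Start at vertex 1, assign color 0
  Color vertex 4 with color 1 (neighbor of 1)
  Color vertex 6 with color 1 (neighbor of 1)
  Color vertex 7 with color 1 (neighbor of 1)
  Color vertex 5 with color 0 (neighbor of 4)
  Color vertex 2 with color 0 (neighbor of 6)
  Color vertex 3 with color 0 (neighbor of 6)

Step 2: Conflict found! Vertices 6 and 7 are adjacent but have the same color.
This means the graph contains an odd cycle.

The graph is NOT bipartite.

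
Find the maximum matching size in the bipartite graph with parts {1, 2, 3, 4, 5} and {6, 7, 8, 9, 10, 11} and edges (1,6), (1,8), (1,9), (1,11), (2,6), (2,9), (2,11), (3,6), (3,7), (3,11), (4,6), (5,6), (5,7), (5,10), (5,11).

Step 1: List the neighbors of each left vertex:
  1: 6, 8, 9, 11
  2: 6, 9, 11
  3: 6, 7, 11
  4: 6
  5: 6, 7, 10, 11

Step 2: Greedily match left vertices, then look for augmenting paths:
  Match 1 -- 8
  Match 2 -- 9
  Match 3 -- 7
  Match 4 -- 6
  Match 5 -- 10
  No augmenting path remains.

Step 3: Verify this is maximum:
  Matching size 5 = min(|L|, |R|) = min(5, 6), which is an upper bound, so this matching is maximum.

Maximum matching: {(1,8), (2,9), (3,7), (4,6), (5,10)}
Size: 5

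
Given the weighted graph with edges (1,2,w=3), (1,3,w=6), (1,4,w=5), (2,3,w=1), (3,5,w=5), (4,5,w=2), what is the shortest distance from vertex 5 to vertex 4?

Step 1: Build adjacency list with weights:
  1: 2(w=3), 3(w=6), 4(w=5)
  2: 1(w=3), 3(w=1)
  3: 1(w=6), 2(w=1), 5(w=5)
  4: 1(w=5), 5(w=2)
  5: 3(w=5), 4(w=2)

Step 2: Apply Dijkstra's algorithm from vertex 5:
  Visit vertex 5 (distance=0)
    Update dist[3] = 5
    Update dist[4] = 2
  Visit vertex 4 (distance=2)
    Update dist[1] = 7

Step 3: Shortest path: 5 -> 4
Total weight: 2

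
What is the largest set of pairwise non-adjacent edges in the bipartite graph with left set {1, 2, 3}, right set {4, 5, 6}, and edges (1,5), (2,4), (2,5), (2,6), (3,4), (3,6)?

Step 1: List the neighbors of each left vertex:
  1: 5
  2: 4, 5, 6
  3: 4, 6

Step 2: Greedily match left vertices, then look for augmenting paths:
  Match 1 -- 5
  Match 2 -- 4
  Match 3 -- 6
  No augmenting path remains.

Step 3: Verify this is maximum:
  Matching size 3 = min(|L|, |R|) = min(3, 3), which is an upper bound, so this matching is maximum.

Maximum matching: {(1,5), (2,4), (3,6)}
Size: 3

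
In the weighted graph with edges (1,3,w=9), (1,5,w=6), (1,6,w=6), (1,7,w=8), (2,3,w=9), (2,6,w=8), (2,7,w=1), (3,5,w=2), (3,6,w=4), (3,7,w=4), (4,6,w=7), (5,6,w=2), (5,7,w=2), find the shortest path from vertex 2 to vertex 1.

Step 1: Build adjacency list with weights:
  1: 3(w=9), 5(w=6), 6(w=6), 7(w=8)
  2: 3(w=9), 6(w=8), 7(w=1)
  3: 1(w=9), 2(w=9), 5(w=2), 6(w=4), 7(w=4)
  4: 6(w=7)
  5: 1(w=6), 3(w=2), 6(w=2), 7(w=2)
  6: 1(w=6), 2(w=8), 3(w=4), 4(w=7), 5(w=2)
  7: 1(w=8), 2(w=1), 3(w=4), 5(w=2)

Step 2: Apply Dijkstra's algorithm from vertex 2:
  Visit vertex 2 (distance=0)
    Update dist[3] = 9
    Update dist[6] = 8
    Update dist[7] = 1
  Visit vertex 7 (distance=1)
    Update dist[1] = 9
    Update dist[3] = 5
    Update dist[5] = 3
  Visit vertex 5 (distance=3)
    Update dist[6] = 5
  Visit vertex 3 (distance=5)
  Visit vertex 6 (distance=5)
    Update dist[4] = 12
  Visit vertex 1 (distance=9)

Step 3: Shortest path: 2 -> 7 -> 1
Total weight: 1 + 8 = 9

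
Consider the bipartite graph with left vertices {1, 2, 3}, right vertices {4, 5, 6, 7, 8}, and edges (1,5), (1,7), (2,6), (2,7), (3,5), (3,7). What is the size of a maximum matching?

Step 1: List the neighbors of each left vertex:
  1: 5, 7
  2: 6, 7
  3: 5, 7

Step 2: Greedily match left vertices, then look for augmenting paths:
  Match 1 -- 5
  Match 2 -- 6
  Match 3 -- 7
  No augmenting path remains.

Step 3: Verify this is maximum:
  Matching size 3 = min(|L|, |R|) = min(3, 5), which is an upper bound, so this matching is maximum.

Maximum matching: {(1,5), (2,6), (3,7)}
Size: 3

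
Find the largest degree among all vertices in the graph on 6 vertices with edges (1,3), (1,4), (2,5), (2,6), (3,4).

Step 1: Count edges incident to each vertex:
  deg(1) = 2 (neighbors: 3, 4)
  deg(2) = 2 (neighbors: 5, 6)
  deg(3) = 2 (neighbors: 1, 4)
  deg(4) = 2 (neighbors: 1, 3)
  deg(5) = 1 (neighbors: 2)
  deg(6) = 1 (neighbors: 2)

Step 2: Find maximum:
  max(2, 2, 2, 2, 1, 1) = 2 (vertex 1)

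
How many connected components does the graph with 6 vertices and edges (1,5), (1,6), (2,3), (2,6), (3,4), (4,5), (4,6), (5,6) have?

Step 1: Build adjacency list from edges:
  1: 5, 6
  2: 3, 6
  3: 2, 4
  4: 3, 5, 6
  5: 1, 4, 6
  6: 1, 2, 4, 5

Step 2: Run BFS/DFS from vertex 1:
  Visited: {1, 5, 6, 4, 2, 3}
  Reached 6 of 6 vertices

Step 3: All 6 vertices reached from vertex 1, so the graph is connected.
Number of connected components: 1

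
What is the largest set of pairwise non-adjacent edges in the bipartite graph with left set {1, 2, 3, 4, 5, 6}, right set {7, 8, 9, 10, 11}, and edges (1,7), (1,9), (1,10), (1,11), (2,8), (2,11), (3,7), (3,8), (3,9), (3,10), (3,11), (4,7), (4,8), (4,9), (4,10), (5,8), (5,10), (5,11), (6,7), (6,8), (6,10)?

Step 1: List the neighbors of each left vertex:
  1: 7, 9, 10, 11
  2: 8, 11
  3: 7, 8, 9, 10, 11
  4: 7, 8, 9, 10
  5: 8, 10, 11
  6: 7, 8, 10

Step 2: Greedily match left vertices, then look for augmenting paths:
  Match 1 -- 7
  Match 2 -- 8
  Match 3 -- 9
  Match 4 -- 10
  Match 5 -- 11
  No augmenting path remains.

Step 3: Verify this is maximum:
  Matching size 5 = min(|L|, |R|) = min(6, 5), which is an upper bound, so this matching is maximum.

Maximum matching: {(1,7), (2,8), (3,9), (4,10), (5,11)}
Size: 5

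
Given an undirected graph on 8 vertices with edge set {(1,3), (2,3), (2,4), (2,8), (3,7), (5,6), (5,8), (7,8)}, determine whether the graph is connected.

Step 1: Build adjacency list from edges:
  1: 3
  2: 3, 4, 8
  3: 1, 2, 7
  4: 2
  5: 6, 8
  6: 5
  7: 3, 8
  8: 2, 5, 7

Step 2: Run BFS/DFS from vertex 1:
  Visited: {1, 3, 2, 7, 4, 8, 5, 6}
  Reached 8 of 8 vertices

Step 3: All 8 vertices reached from vertex 1, so the graph is connected.
Answer: Yes, the graph is connected.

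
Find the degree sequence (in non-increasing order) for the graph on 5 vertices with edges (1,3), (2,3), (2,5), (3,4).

Step 1: Count edges incident to each vertex:
  deg(1) = 1 (neighbors: 3)
  deg(2) = 2 (neighbors: 3, 5)
  deg(3) = 3 (neighbors: 1, 2, 4)
  deg(4) = 1 (neighbors: 3)
  deg(5) = 1 (neighbors: 2)

Step 2: Sort degrees in non-increasing order:
  Degrees: [1, 2, 3, 1, 1] -> sorted: [3, 2, 1, 1, 1]

Degree sequence: [3, 2, 1, 1, 1]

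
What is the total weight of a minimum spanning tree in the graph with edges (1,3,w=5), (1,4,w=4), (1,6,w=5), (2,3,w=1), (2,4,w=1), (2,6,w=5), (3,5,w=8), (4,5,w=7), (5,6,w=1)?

Apply Kruskal's algorithm (sort edges by weight, add if no cycle):

Sorted edges by weight:
  (2,4) w=1
  (2,3) w=1
  (5,6) w=1
  (1,4) w=4
  (1,3) w=5
  (1,6) w=5
  (2,6) w=5
  (4,5) w=7
  (3,5) w=8

Add edge (2,4) w=1 -- no cycle. Running total: 1
Add edge (2,3) w=1 -- no cycle. Running total: 2
Add edge (5,6) w=1 -- no cycle. Running total: 3
Add edge (1,4) w=4 -- no cycle. Running total: 7
Skip edge (1,3) w=5 -- would create cycle
Add edge (1,6) w=5 -- no cycle. Running total: 12

MST edges: (2,4,w=1), (2,3,w=1), (5,6,w=1), (1,4,w=4), (1,6,w=5)
Total MST weight: 1 + 1 + 1 + 4 + 5 = 12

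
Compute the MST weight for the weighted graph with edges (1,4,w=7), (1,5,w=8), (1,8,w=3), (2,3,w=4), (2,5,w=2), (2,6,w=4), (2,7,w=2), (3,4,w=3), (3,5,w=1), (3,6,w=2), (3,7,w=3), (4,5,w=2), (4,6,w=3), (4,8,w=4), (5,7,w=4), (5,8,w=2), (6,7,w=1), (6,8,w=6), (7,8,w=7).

Apply Kruskal's algorithm (sort edges by weight, add if no cycle):

Sorted edges by weight:
  (3,5) w=1
  (6,7) w=1
  (2,5) w=2
  (2,7) w=2
  (3,6) w=2
  (4,5) w=2
  (5,8) w=2
  (1,8) w=3
  (3,7) w=3
  (3,4) w=3
  (4,6) w=3
  (2,3) w=4
  (2,6) w=4
  (4,8) w=4
  (5,7) w=4
  (6,8) w=6
  (1,4) w=7
  (7,8) w=7
  (1,5) w=8

Add edge (3,5) w=1 -- no cycle. Running total: 1
Add edge (6,7) w=1 -- no cycle. Running total: 2
Add edge (2,5) w=2 -- no cycle. Running total: 4
Add edge (2,7) w=2 -- no cycle. Running total: 6
Skip edge (3,6) w=2 -- would create cycle
Add edge (4,5) w=2 -- no cycle. Running total: 8
Add edge (5,8) w=2 -- no cycle. Running total: 10
Add edge (1,8) w=3 -- no cycle. Running total: 13

MST edges: (3,5,w=1), (6,7,w=1), (2,5,w=2), (2,7,w=2), (4,5,w=2), (5,8,w=2), (1,8,w=3)
Total MST weight: 1 + 1 + 2 + 2 + 2 + 2 + 3 = 13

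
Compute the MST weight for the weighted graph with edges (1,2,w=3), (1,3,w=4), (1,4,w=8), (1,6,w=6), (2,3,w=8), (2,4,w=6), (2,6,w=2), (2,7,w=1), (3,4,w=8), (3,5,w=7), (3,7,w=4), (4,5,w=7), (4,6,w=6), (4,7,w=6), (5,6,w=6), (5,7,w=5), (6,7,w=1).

Apply Kruskal's algorithm (sort edges by weight, add if no cycle):

Sorted edges by weight:
  (2,7) w=1
  (6,7) w=1
  (2,6) w=2
  (1,2) w=3
  (1,3) w=4
  (3,7) w=4
  (5,7) w=5
  (1,6) w=6
  (2,4) w=6
  (4,7) w=6
  (4,6) w=6
  (5,6) w=6
  (3,5) w=7
  (4,5) w=7
  (1,4) w=8
  (2,3) w=8
  (3,4) w=8

Add edge (2,7) w=1 -- no cycle. Running total: 1
Add edge (6,7) w=1 -- no cycle. Running total: 2
Skip edge (2,6) w=2 -- would create cycle
Add edge (1,2) w=3 -- no cycle. Running total: 5
Add edge (1,3) w=4 -- no cycle. Running total: 9
Skip edge (3,7) w=4 -- would create cycle
Add edge (5,7) w=5 -- no cycle. Running total: 14
Skip edge (1,6) w=6 -- would create cycle
Add edge (2,4) w=6 -- no cycle. Running total: 20

MST edges: (2,7,w=1), (6,7,w=1), (1,2,w=3), (1,3,w=4), (5,7,w=5), (2,4,w=6)
Total MST weight: 1 + 1 + 3 + 4 + 5 + 6 = 20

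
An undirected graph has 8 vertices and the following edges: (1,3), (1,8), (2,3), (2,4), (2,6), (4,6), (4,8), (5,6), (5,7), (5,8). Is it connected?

Step 1: Build adjacency list from edges:
  1: 3, 8
  2: 3, 4, 6
  3: 1, 2
  4: 2, 6, 8
  5: 6, 7, 8
  6: 2, 4, 5
  7: 5
  8: 1, 4, 5

Step 2: Run BFS/DFS from vertex 1:
  Visited: {1, 3, 8, 2, 4, 5, 6, 7}
  Reached 8 of 8 vertices

Step 3: All 8 vertices reached from vertex 1, so the graph is connected.
Answer: Yes, the graph is connected.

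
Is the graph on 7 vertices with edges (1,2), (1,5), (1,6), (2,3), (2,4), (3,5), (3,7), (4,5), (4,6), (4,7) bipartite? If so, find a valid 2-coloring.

Step 1: Attempt 2-coloring using BFS:
  Start at vertex 1, assign color 0
  Color vertex 2 with color 1 (neighbor of 1)
  Color vertex 5 with color 1 (neighbor of 1)
  Color vertex 6 with color 1 (neighbor of 1)
  Color vertex 3 with color 0 (neighbor of 2)
  Color vertex 4 with color 0 (neighbor of 2)
  Color vertex 7 with color 1 (neighbor of 3)

Step 2: 2-coloring succeeded. No conflicts found.
  Set A (color 0): {1, 3, 4}
  Set B (color 1): {2, 5, 6, 7}

The graph is bipartite with partition {1, 3, 4}, {2, 5, 6, 7}.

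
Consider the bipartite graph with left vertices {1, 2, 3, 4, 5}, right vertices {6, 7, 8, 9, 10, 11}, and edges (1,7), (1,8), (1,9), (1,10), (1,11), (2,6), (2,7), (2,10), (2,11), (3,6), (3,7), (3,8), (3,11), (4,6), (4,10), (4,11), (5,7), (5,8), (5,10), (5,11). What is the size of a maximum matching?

Step 1: List the neighbors of each left vertex:
  1: 7, 8, 9, 10, 11
  2: 6, 7, 10, 11
  3: 6, 7, 8, 11
  4: 6, 10, 11
  5: 7, 8, 10, 11

Step 2: Greedily match left vertices, then look for augmenting paths:
  Match 1 -- 7
  Match 2 -- 6
  Match 3 -- 8
  Match 4 -- 10
  Match 5 -- 11
  No augmenting path remains.

Step 3: Verify this is maximum:
  Matching size 5 = min(|L|, |R|) = min(5, 6), which is an upper bound, so this matching is maximum.

Maximum matching: {(1,7), (2,6), (3,8), (4,10), (5,11)}
Size: 5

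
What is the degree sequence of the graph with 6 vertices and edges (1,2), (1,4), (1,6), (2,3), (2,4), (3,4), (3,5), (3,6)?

Step 1: Count edges incident to each vertex:
  deg(1) = 3 (neighbors: 2, 4, 6)
  deg(2) = 3 (neighbors: 1, 3, 4)
  deg(3) = 4 (neighbors: 2, 4, 5, 6)
  deg(4) = 3 (neighbors: 1, 2, 3)
  deg(5) = 1 (neighbors: 3)
  deg(6) = 2 (neighbors: 1, 3)

Step 2: Sort degrees in non-increasing order:
  Degrees: [3, 3, 4, 3, 1, 2] -> sorted: [4, 3, 3, 3, 2, 1]

Degree sequence: [4, 3, 3, 3, 2, 1]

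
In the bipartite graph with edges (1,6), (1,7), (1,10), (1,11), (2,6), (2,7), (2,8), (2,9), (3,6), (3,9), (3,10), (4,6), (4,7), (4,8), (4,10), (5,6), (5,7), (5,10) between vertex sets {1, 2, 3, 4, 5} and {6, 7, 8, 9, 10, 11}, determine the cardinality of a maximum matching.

Step 1: List the neighbors of each left vertex:
  1: 6, 7, 10, 11
  2: 6, 7, 8, 9
  3: 6, 9, 10
  4: 6, 7, 8, 10
  5: 6, 7, 10

Step 2: Greedily match left vertices, then look for augmenting paths:
  Match 1 -- 6
  Match 2 -- 7
  Match 3 -- 9
  Match 4 -- 8
  Match 5 -- 10
  No augmenting path remains.

Step 3: Verify this is maximum:
  Matching size 5 = min(|L|, |R|) = min(5, 6), which is an upper bound, so this matching is maximum.

Maximum matching: {(1,6), (2,7), (3,9), (4,8), (5,10)}
Size: 5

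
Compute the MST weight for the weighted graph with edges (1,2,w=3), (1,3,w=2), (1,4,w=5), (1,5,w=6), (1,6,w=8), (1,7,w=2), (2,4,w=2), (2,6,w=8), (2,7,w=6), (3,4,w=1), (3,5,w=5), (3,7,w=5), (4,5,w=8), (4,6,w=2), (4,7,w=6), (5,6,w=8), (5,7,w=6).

Apply Kruskal's algorithm (sort edges by weight, add if no cycle):

Sorted edges by weight:
  (3,4) w=1
  (1,3) w=2
  (1,7) w=2
  (2,4) w=2
  (4,6) w=2
  (1,2) w=3
  (1,4) w=5
  (3,5) w=5
  (3,7) w=5
  (1,5) w=6
  (2,7) w=6
  (4,7) w=6
  (5,7) w=6
  (1,6) w=8
  (2,6) w=8
  (4,5) w=8
  (5,6) w=8

Add edge (3,4) w=1 -- no cycle. Running total: 1
Add edge (1,3) w=2 -- no cycle. Running total: 3
Add edge (1,7) w=2 -- no cycle. Running total: 5
Add edge (2,4) w=2 -- no cycle. Running total: 7
Add edge (4,6) w=2 -- no cycle. Running total: 9
Skip edge (1,2) w=3 -- would create cycle
Skip edge (1,4) w=5 -- would create cycle
Add edge (3,5) w=5 -- no cycle. Running total: 14

MST edges: (3,4,w=1), (1,3,w=2), (1,7,w=2), (2,4,w=2), (4,6,w=2), (3,5,w=5)
Total MST weight: 1 + 2 + 2 + 2 + 2 + 5 = 14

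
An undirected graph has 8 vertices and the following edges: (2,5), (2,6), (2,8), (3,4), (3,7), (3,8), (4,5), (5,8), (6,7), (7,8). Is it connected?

Step 1: Build adjacency list from edges:
  1: (none)
  2: 5, 6, 8
  3: 4, 7, 8
  4: 3, 5
  5: 2, 4, 8
  6: 2, 7
  7: 3, 6, 8
  8: 2, 3, 5, 7

Step 2: Run BFS/DFS from vertex 1:
  Visited: {1}
  Reached 1 of 8 vertices

Step 3: Only 1 of 8 vertices reached. Graph is disconnected.
Connected components: {1}, {2, 3, 4, 5, 6, 7, 8}
Answer: No, the graph is not connected (2 components).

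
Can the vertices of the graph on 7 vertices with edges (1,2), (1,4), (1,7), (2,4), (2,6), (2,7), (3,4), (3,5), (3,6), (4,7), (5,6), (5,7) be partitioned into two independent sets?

Step 1: Attempt 2-coloring using BFS:
  Start at vertex 1, assign color 0
  Color vertex 2 with color 1 (neighbor of 1)
  Color vertex 4 with color 1 (neighbor of 1)
  Color vertex 7 with color 1 (neighbor of 1)

Step 2: Conflict found! Vertices 2 and 4 are adjacent but have the same color.
This means the graph contains an odd cycle.

The graph is NOT bipartite.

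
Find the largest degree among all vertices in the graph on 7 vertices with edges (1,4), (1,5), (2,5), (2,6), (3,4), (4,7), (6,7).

Step 1: Count edges incident to each vertex:
  deg(1) = 2 (neighbors: 4, 5)
  deg(2) = 2 (neighbors: 5, 6)
  deg(3) = 1 (neighbors: 4)
  deg(4) = 3 (neighbors: 1, 3, 7)
  deg(5) = 2 (neighbors: 1, 2)
  deg(6) = 2 (neighbors: 2, 7)
  deg(7) = 2 (neighbors: 4, 6)

Step 2: Find maximum:
  max(2, 2, 1, 3, 2, 2, 2) = 3 (vertex 4)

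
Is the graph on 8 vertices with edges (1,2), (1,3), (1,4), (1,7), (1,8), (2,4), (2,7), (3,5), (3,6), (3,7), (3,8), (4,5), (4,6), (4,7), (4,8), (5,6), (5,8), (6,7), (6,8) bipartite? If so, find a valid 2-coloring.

Step 1: Attempt 2-coloring using BFS:
  Start at vertex 1, assign color 0
  Color vertex 2 with color 1 (neighbor of 1)
  Color vertex 3 with color 1 (neighbor of 1)
  Color vertex 4 with color 1 (neighbor of 1)
  Color vertex 7 with color 1 (neighbor of 1)
  Color vertex 8 with color 1 (neighbor of 1)

Step 2: Conflict found! Vertices 2 and 4 are adjacent but have the same color.
This means the graph contains an odd cycle.

The graph is NOT bipartite.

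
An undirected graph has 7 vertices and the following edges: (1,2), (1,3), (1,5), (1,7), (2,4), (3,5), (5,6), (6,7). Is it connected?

Step 1: Build adjacency list from edges:
  1: 2, 3, 5, 7
  2: 1, 4
  3: 1, 5
  4: 2
  5: 1, 3, 6
  6: 5, 7
  7: 1, 6

Step 2: Run BFS/DFS from vertex 1:
  Visited: {1, 2, 3, 5, 7, 4, 6}
  Reached 7 of 7 vertices

Step 3: All 7 vertices reached from vertex 1, so the graph is connected.
Answer: Yes, the graph is connected.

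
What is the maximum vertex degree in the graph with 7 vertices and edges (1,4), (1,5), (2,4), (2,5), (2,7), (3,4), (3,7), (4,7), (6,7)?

Step 1: Count edges incident to each vertex:
  deg(1) = 2 (neighbors: 4, 5)
  deg(2) = 3 (neighbors: 4, 5, 7)
  deg(3) = 2 (neighbors: 4, 7)
  deg(4) = 4 (neighbors: 1, 2, 3, 7)
  deg(5) = 2 (neighbors: 1, 2)
  deg(6) = 1 (neighbors: 7)
  deg(7) = 4 (neighbors: 2, 3, 4, 6)

Step 2: Find maximum:
  max(2, 3, 2, 4, 2, 1, 4) = 4 (vertex 4)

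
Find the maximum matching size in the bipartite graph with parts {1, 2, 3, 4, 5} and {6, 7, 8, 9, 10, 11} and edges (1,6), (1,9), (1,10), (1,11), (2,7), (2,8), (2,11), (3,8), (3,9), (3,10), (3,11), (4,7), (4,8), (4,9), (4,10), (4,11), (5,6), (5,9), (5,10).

Step 1: List the neighbors of each left vertex:
  1: 6, 9, 10, 11
  2: 7, 8, 11
  3: 8, 9, 10, 11
  4: 7, 8, 9, 10, 11
  5: 6, 9, 10

Step 2: Greedily match left vertices, then look for augmenting paths:
  Match 1 -- 6
  Match 2 -- 7
  Match 3 -- 8
  Match 4 -- 9
  Match 5 -- 10
  No augmenting path remains.

Step 3: Verify this is maximum:
  Matching size 5 = min(|L|, |R|) = min(5, 6), which is an upper bound, so this matching is maximum.

Maximum matching: {(1,6), (2,7), (3,8), (4,9), (5,10)}
Size: 5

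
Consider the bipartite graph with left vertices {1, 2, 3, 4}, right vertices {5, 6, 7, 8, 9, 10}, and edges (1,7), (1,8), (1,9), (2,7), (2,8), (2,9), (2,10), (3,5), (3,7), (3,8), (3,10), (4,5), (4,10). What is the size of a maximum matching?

Step 1: List the neighbors of each left vertex:
  1: 7, 8, 9
  2: 7, 8, 9, 10
  3: 5, 7, 8, 10
  4: 5, 10

Step 2: Greedily match left vertices, then look for augmenting paths:
  Match 1 -- 7
  Match 2 -- 8
  Match 3 -- 5
  Match 4 -- 10
  No augmenting path remains.

Step 3: Verify this is maximum:
  Matching size 4 = min(|L|, |R|) = min(4, 6), which is an upper bound, so this matching is maximum.

Maximum matching: {(1,7), (2,8), (3,5), (4,10)}
Size: 4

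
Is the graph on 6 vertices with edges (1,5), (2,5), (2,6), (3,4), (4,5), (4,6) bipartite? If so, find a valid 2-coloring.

Step 1: Attempt 2-coloring using BFS:
  Start at vertex 1, assign color 0
  Color vertex 5 with color 1 (neighbor of 1)
  Color vertex 2 with color 0 (neighbor of 5)
  Color vertex 4 with color 0 (neighbor of 5)
  Color vertex 6 with color 1 (neighbor of 2)
  Color vertex 3 with color 1 (neighbor of 4)

Step 2: 2-coloring succeeded. No conflicts found.
  Set A (color 0): {1, 2, 4}
  Set B (color 1): {3, 5, 6}

The graph is bipartite with partition {1, 2, 4}, {3, 5, 6}.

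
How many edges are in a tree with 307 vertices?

A tree on n vertices always has exactly n - 1 edges.
For n = 307: edges = 307 - 1 = 306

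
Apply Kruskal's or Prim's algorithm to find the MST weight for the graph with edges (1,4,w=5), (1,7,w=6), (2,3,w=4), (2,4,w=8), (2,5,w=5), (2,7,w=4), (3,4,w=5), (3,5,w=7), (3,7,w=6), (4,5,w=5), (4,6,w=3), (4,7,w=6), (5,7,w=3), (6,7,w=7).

Apply Kruskal's algorithm (sort edges by weight, add if no cycle):

Sorted edges by weight:
  (4,6) w=3
  (5,7) w=3
  (2,3) w=4
  (2,7) w=4
  (1,4) w=5
  (2,5) w=5
  (3,4) w=5
  (4,5) w=5
  (1,7) w=6
  (3,7) w=6
  (4,7) w=6
  (3,5) w=7
  (6,7) w=7
  (2,4) w=8

Add edge (4,6) w=3 -- no cycle. Running total: 3
Add edge (5,7) w=3 -- no cycle. Running total: 6
Add edge (2,3) w=4 -- no cycle. Running total: 10
Add edge (2,7) w=4 -- no cycle. Running total: 14
Add edge (1,4) w=5 -- no cycle. Running total: 19
Skip edge (2,5) w=5 -- would create cycle
Add edge (3,4) w=5 -- no cycle. Running total: 24

MST edges: (4,6,w=3), (5,7,w=3), (2,3,w=4), (2,7,w=4), (1,4,w=5), (3,4,w=5)
Total MST weight: 3 + 3 + 4 + 4 + 5 + 5 = 24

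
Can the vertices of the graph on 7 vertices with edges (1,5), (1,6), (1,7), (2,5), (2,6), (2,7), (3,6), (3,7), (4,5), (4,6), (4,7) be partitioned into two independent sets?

Step 1: Attempt 2-coloring using BFS:
  Start at vertex 1, assign color 0
  Color vertex 5 with color 1 (neighbor of 1)
  Color vertex 6 with color 1 (neighbor of 1)
  Color vertex 7 with color 1 (neighbor of 1)
  Color vertex 2 with color 0 (neighbor of 5)
  Color vertex 4 with color 0 (neighbor of 5)
  Color vertex 3 with color 0 (neighbor of 6)

Step 2: 2-coloring succeeded. No conflicts found.
  Set A (color 0): {1, 2, 3, 4}
  Set B (color 1): {5, 6, 7}

The graph is bipartite with partition {1, 2, 3, 4}, {5, 6, 7}.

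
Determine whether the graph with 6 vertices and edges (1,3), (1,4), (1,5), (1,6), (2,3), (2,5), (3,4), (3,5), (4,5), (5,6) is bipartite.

Step 1: Attempt 2-coloring using BFS:
  Start at vertex 1, assign color 0
  Color vertex 3 with color 1 (neighbor of 1)
  Color vertex 4 with color 1 (neighbor of 1)
  Color vertex 5 with color 1 (neighbor of 1)
  Color vertex 6 with color 1 (neighbor of 1)
  Color vertex 2 with color 0 (neighbor of 3)

Step 2: Conflict found! Vertices 3 and 4 are adjacent but have the same color.
This means the graph contains an odd cycle.

The graph is NOT bipartite.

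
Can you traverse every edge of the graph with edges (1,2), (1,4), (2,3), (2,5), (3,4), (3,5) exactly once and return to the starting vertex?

Step 1: Find the degree of each vertex:
  deg(1) = 2
  deg(2) = 3
  deg(3) = 3
  deg(4) = 2
  deg(5) = 2

Step 2: Count vertices with odd degree:
  Odd-degree vertices: 2, 3 (2 total)

Step 3: Apply Euler's theorem:
  - Eulerian circuit exists iff graph is connected and all vertices have even degree
  - Eulerian path exists iff graph is connected and has 0 or 2 odd-degree vertices

Graph is connected with exactly 2 odd-degree vertices (2, 3).
Eulerian path exists (starting and ending at the odd-degree vertices), but no Eulerian circuit.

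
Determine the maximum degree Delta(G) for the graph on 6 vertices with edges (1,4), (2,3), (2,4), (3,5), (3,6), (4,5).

Step 1: Count edges incident to each vertex:
  deg(1) = 1 (neighbors: 4)
  deg(2) = 2 (neighbors: 3, 4)
  deg(3) = 3 (neighbors: 2, 5, 6)
  deg(4) = 3 (neighbors: 1, 2, 5)
  deg(5) = 2 (neighbors: 3, 4)
  deg(6) = 1 (neighbors: 3)

Step 2: Find maximum:
  max(1, 2, 3, 3, 2, 1) = 3 (vertex 3)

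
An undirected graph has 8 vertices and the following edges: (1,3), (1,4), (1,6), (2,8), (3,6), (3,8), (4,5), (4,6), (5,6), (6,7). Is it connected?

Step 1: Build adjacency list from edges:
  1: 3, 4, 6
  2: 8
  3: 1, 6, 8
  4: 1, 5, 6
  5: 4, 6
  6: 1, 3, 4, 5, 7
  7: 6
  8: 2, 3

Step 2: Run BFS/DFS from vertex 1:
  Visited: {1, 3, 4, 6, 8, 5, 7, 2}
  Reached 8 of 8 vertices

Step 3: All 8 vertices reached from vertex 1, so the graph is connected.
Answer: Yes, the graph is connected.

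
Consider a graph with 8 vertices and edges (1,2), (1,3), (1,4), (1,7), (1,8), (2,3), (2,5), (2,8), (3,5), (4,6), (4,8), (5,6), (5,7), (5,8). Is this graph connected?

Step 1: Build adjacency list from edges:
  1: 2, 3, 4, 7, 8
  2: 1, 3, 5, 8
  3: 1, 2, 5
  4: 1, 6, 8
  5: 2, 3, 6, 7, 8
  6: 4, 5
  7: 1, 5
  8: 1, 2, 4, 5

Step 2: Run BFS/DFS from vertex 1:
  Visited: {1, 2, 3, 4, 7, 8, 5, 6}
  Reached 8 of 8 vertices

Step 3: All 8 vertices reached from vertex 1, so the graph is connected.
Answer: Yes, the graph is connected.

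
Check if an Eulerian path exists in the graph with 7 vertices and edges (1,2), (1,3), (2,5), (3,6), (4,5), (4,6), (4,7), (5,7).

Step 1: Find the degree of each vertex:
  deg(1) = 2
  deg(2) = 2
  deg(3) = 2
  deg(4) = 3
  deg(5) = 3
  deg(6) = 2
  deg(7) = 2

Step 2: Count vertices with odd degree:
  Odd-degree vertices: 4, 5 (2 total)

Step 3: Apply Euler's theorem:
  - Eulerian circuit exists iff graph is connected and all vertices have even degree
  - Eulerian path exists iff graph is connected and has 0 or 2 odd-degree vertices

Graph is connected with exactly 2 odd-degree vertices (4, 5).
Eulerian path exists (starting and ending at the odd-degree vertices), but no Eulerian circuit.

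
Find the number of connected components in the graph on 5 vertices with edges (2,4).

Step 1: Build adjacency list from edges:
  1: (none)
  2: 4
  3: (none)
  4: 2
  5: (none)

Step 2: Run BFS/DFS from vertex 1:
  Visited: {1}
  Reached 1 of 5 vertices

Step 3: Only 1 of 5 vertices reached. Graph is disconnected.
Connected components: {1}, {2, 4}, {3}, {5}
Number of connected components: 4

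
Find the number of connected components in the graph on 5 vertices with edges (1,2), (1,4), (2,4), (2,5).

Step 1: Build adjacency list from edges:
  1: 2, 4
  2: 1, 4, 5
  3: (none)
  4: 1, 2
  5: 2

Step 2: Run BFS/DFS from vertex 1:
  Visited: {1, 2, 4, 5}
  Reached 4 of 5 vertices

Step 3: Only 4 of 5 vertices reached. Graph is disconnected.
Connected components: {1, 2, 4, 5}, {3}
Number of connected components: 2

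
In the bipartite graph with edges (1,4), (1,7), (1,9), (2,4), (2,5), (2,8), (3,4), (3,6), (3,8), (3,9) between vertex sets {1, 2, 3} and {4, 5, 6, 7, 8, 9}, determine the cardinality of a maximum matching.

Step 1: List the neighbors of each left vertex:
  1: 4, 7, 9
  2: 4, 5, 8
  3: 4, 6, 8, 9

Step 2: Greedily match left vertices, then look for augmenting paths:
  Match 1 -- 4
  Match 2 -- 5
  Match 3 -- 6
  No augmenting path remains.

Step 3: Verify this is maximum:
  Matching size 3 = min(|L|, |R|) = min(3, 6), which is an upper bound, so this matching is maximum.

Maximum matching: {(1,4), (2,5), (3,6)}
Size: 3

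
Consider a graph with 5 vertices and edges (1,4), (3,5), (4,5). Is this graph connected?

Step 1: Build adjacency list from edges:
  1: 4
  2: (none)
  3: 5
  4: 1, 5
  5: 3, 4

Step 2: Run BFS/DFS from vertex 1:
  Visited: {1, 4, 5, 3}
  Reached 4 of 5 vertices

Step 3: Only 4 of 5 vertices reached. Graph is disconnected.
Connected components: {1, 3, 4, 5}, {2}
Answer: No, the graph is not connected (2 components).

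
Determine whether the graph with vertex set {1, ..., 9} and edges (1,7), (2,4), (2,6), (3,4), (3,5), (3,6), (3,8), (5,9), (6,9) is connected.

Step 1: Build adjacency list from edges:
  1: 7
  2: 4, 6
  3: 4, 5, 6, 8
  4: 2, 3
  5: 3, 9
  6: 2, 3, 9
  7: 1
  8: 3
  9: 5, 6

Step 2: Run BFS/DFS from vertex 1:
  Visited: {1, 7}
  Reached 2 of 9 vertices

Step 3: Only 2 of 9 vertices reached. Graph is disconnected.
Connected components: {1, 7}, {2, 3, 4, 5, 6, 8, 9}
Answer: No, the graph is not connected (2 components).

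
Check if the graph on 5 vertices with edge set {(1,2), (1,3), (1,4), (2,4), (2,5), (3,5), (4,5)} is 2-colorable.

Step 1: Attempt 2-coloring using BFS:
  Start at vertex 1, assign color 0
  Color vertex 2 with color 1 (neighbor of 1)
  Color vertex 3 with color 1 (neighbor of 1)
  Color vertex 4 with color 1 (neighbor of 1)

Step 2: Conflict found! Vertices 2 and 4 are adjacent but have the same color.
This means the graph contains an odd cycle.

The graph is NOT bipartite.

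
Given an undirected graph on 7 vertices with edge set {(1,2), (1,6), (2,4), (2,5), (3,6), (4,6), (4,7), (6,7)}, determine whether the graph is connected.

Step 1: Build adjacency list from edges:
  1: 2, 6
  2: 1, 4, 5
  3: 6
  4: 2, 6, 7
  5: 2
  6: 1, 3, 4, 7
  7: 4, 6

Step 2: Run BFS/DFS from vertex 1:
  Visited: {1, 2, 6, 4, 5, 3, 7}
  Reached 7 of 7 vertices

Step 3: All 7 vertices reached from vertex 1, so the graph is connected.
Answer: Yes, the graph is connected.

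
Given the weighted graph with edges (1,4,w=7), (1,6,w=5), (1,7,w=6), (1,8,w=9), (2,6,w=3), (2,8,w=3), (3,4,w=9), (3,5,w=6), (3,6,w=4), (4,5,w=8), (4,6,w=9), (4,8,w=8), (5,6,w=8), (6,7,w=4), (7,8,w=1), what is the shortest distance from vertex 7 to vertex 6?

Step 1: Build adjacency list with weights:
  1: 4(w=7), 6(w=5), 7(w=6), 8(w=9)
  2: 6(w=3), 8(w=3)
  3: 4(w=9), 5(w=6), 6(w=4)
  4: 1(w=7), 3(w=9), 5(w=8), 6(w=9), 8(w=8)
  5: 3(w=6), 4(w=8), 6(w=8)
  6: 1(w=5), 2(w=3), 3(w=4), 4(w=9), 5(w=8), 7(w=4)
  7: 1(w=6), 6(w=4), 8(w=1)
  8: 1(w=9), 2(w=3), 4(w=8), 7(w=1)

Step 2: Apply Dijkstra's algorithm from vertex 7:
  Visit vertex 7 (distance=0)
    Update dist[1] = 6
    Update dist[6] = 4
    Update dist[8] = 1
  Visit vertex 8 (distance=1)
    Update dist[2] = 4
    Update dist[4] = 9
  Visit vertex 2 (distance=4)
  Visit vertex 6 (distance=4)
    Update dist[3] = 8
    Update dist[5] = 12

Step 3: Shortest path: 7 -> 6
Total weight: 4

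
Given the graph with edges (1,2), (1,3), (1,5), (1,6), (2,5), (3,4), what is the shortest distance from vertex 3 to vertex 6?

Step 1: Build adjacency list:
  1: 2, 3, 5, 6
  2: 1, 5
  3: 1, 4
  4: 3
  5: 1, 2
  6: 1

Step 2: BFS from vertex 3 to find shortest path to 6:
  vertex 1 reached at distance 1
  vertex 4 reached at distance 1
  vertex 2 reached at distance 2
  vertex 5 reached at distance 2
  vertex 6 reached at distance 2

Step 3: Shortest path: 3 -> 1 -> 6
Path length: 2 edges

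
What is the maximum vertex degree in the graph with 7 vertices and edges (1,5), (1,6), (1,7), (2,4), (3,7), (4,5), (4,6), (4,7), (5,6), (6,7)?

Step 1: Count edges incident to each vertex:
  deg(1) = 3 (neighbors: 5, 6, 7)
  deg(2) = 1 (neighbors: 4)
  deg(3) = 1 (neighbors: 7)
  deg(4) = 4 (neighbors: 2, 5, 6, 7)
  deg(5) = 3 (neighbors: 1, 4, 6)
  deg(6) = 4 (neighbors: 1, 4, 5, 7)
  deg(7) = 4 (neighbors: 1, 3, 4, 6)

Step 2: Find maximum:
  max(3, 1, 1, 4, 3, 4, 4) = 4 (vertex 4)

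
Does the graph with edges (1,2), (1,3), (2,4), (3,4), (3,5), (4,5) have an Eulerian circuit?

Step 1: Find the degree of each vertex:
  deg(1) = 2
  deg(2) = 2
  deg(3) = 3
  deg(4) = 3
  deg(5) = 2

Step 2: Count vertices with odd degree:
  Odd-degree vertices: 3, 4 (2 total)

Step 3: Apply Euler's theorem:
  - Eulerian circuit exists iff graph is connected and all vertices have even degree
  - Eulerian path exists iff graph is connected and has 0 or 2 odd-degree vertices

Graph is connected with exactly 2 odd-degree vertices (3, 4).
Eulerian path exists (starting and ending at the odd-degree vertices), but no Eulerian circuit.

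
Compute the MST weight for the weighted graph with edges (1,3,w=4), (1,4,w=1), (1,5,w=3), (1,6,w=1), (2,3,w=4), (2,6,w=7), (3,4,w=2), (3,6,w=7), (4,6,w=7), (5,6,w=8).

Apply Kruskal's algorithm (sort edges by weight, add if no cycle):

Sorted edges by weight:
  (1,6) w=1
  (1,4) w=1
  (3,4) w=2
  (1,5) w=3
  (1,3) w=4
  (2,3) w=4
  (2,6) w=7
  (3,6) w=7
  (4,6) w=7
  (5,6) w=8

Add edge (1,6) w=1 -- no cycle. Running total: 1
Add edge (1,4) w=1 -- no cycle. Running total: 2
Add edge (3,4) w=2 -- no cycle. Running total: 4
Add edge (1,5) w=3 -- no cycle. Running total: 7
Skip edge (1,3) w=4 -- would create cycle
Add edge (2,3) w=4 -- no cycle. Running total: 11

MST edges: (1,6,w=1), (1,4,w=1), (3,4,w=2), (1,5,w=3), (2,3,w=4)
Total MST weight: 1 + 1 + 2 + 3 + 4 = 11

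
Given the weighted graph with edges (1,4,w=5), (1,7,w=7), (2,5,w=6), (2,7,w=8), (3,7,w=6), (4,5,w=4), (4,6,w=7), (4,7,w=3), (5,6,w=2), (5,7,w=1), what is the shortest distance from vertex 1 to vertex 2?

Step 1: Build adjacency list with weights:
  1: 4(w=5), 7(w=7)
  2: 5(w=6), 7(w=8)
  3: 7(w=6)
  4: 1(w=5), 5(w=4), 6(w=7), 7(w=3)
  5: 2(w=6), 4(w=4), 6(w=2), 7(w=1)
  6: 4(w=7), 5(w=2)
  7: 1(w=7), 2(w=8), 3(w=6), 4(w=3), 5(w=1)

Step 2: Apply Dijkstra's algorithm from vertex 1:
  Visit vertex 1 (distance=0)
    Update dist[4] = 5
    Update dist[7] = 7
  Visit vertex 4 (distance=5)
    Update dist[5] = 9
    Update dist[6] = 12
  Visit vertex 7 (distance=7)
    Update dist[2] = 15
    Update dist[3] = 13
    Update dist[5] = 8
  Visit vertex 5 (distance=8)
    Update dist[2] = 14
    Update dist[6] = 10
  Visit vertex 6 (distance=10)
  Visit vertex 3 (distance=13)
  Visit vertex 2 (distance=14)

Step 3: Shortest path: 1 -> 7 -> 5 -> 2
Total weight: 7 + 1 + 6 = 14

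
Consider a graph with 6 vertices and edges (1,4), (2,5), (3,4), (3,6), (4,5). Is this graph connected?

Step 1: Build adjacency list from edges:
  1: 4
  2: 5
  3: 4, 6
  4: 1, 3, 5
  5: 2, 4
  6: 3

Step 2: Run BFS/DFS from vertex 1:
  Visited: {1, 4, 3, 5, 6, 2}
  Reached 6 of 6 vertices

Step 3: All 6 vertices reached from vertex 1, so the graph is connected.
Answer: Yes, the graph is connected.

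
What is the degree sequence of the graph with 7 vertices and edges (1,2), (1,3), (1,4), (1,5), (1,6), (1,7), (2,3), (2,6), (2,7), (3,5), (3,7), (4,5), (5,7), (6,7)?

Step 1: Count edges incident to each vertex:
  deg(1) = 6 (neighbors: 2, 3, 4, 5, 6, 7)
  deg(2) = 4 (neighbors: 1, 3, 6, 7)
  deg(3) = 4 (neighbors: 1, 2, 5, 7)
  deg(4) = 2 (neighbors: 1, 5)
  deg(5) = 4 (neighbors: 1, 3, 4, 7)
  deg(6) = 3 (neighbors: 1, 2, 7)
  deg(7) = 5 (neighbors: 1, 2, 3, 5, 6)

Step 2: Sort degrees in non-increasing order:
  Degrees: [6, 4, 4, 2, 4, 3, 5] -> sorted: [6, 5, 4, 4, 4, 3, 2]

Degree sequence: [6, 5, 4, 4, 4, 3, 2]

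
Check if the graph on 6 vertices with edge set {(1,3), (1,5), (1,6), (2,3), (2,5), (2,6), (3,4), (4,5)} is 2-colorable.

Step 1: Attempt 2-coloring using BFS:
  Start at vertex 1, assign color 0
  Color vertex 3 with color 1 (neighbor of 1)
  Color vertex 5 with color 1 (neighbor of 1)
  Color vertex 6 with color 1 (neighbor of 1)
  Color vertex 2 with color 0 (neighbor of 3)
  Color vertex 4 with color 0 (neighbor of 3)

Step 2: 2-coloring succeeded. No conflicts found.
  Set A (color 0): {1, 2, 4}
  Set B (color 1): {3, 5, 6}

The graph is bipartite with partition {1, 2, 4}, {3, 5, 6}.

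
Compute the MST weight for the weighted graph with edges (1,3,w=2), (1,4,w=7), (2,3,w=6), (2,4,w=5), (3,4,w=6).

Apply Kruskal's algorithm (sort edges by weight, add if no cycle):

Sorted edges by weight:
  (1,3) w=2
  (2,4) w=5
  (2,3) w=6
  (3,4) w=6
  (1,4) w=7

Add edge (1,3) w=2 -- no cycle. Running total: 2
Add edge (2,4) w=5 -- no cycle. Running total: 7
Add edge (2,3) w=6 -- no cycle. Running total: 13

MST edges: (1,3,w=2), (2,4,w=5), (2,3,w=6)
Total MST weight: 2 + 5 + 6 = 13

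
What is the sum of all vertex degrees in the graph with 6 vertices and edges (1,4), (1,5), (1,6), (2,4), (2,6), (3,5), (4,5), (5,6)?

Step 1: Count edges incident to each vertex:
  deg(1) = 3 (neighbors: 4, 5, 6)
  deg(2) = 2 (neighbors: 4, 6)
  deg(3) = 1 (neighbors: 5)
  deg(4) = 3 (neighbors: 1, 2, 5)
  deg(5) = 4 (neighbors: 1, 3, 4, 6)
  deg(6) = 3 (neighbors: 1, 2, 5)

Step 2: Sum all degrees:
  3 + 2 + 1 + 3 + 4 + 3 = 16

Verification: sum of degrees = 2 * |E| = 2 * 8 = 16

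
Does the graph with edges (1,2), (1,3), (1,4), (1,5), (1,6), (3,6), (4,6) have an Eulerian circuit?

Step 1: Find the degree of each vertex:
  deg(1) = 5
  deg(2) = 1
  deg(3) = 2
  deg(4) = 2
  deg(5) = 1
  deg(6) = 3

Step 2: Count vertices with odd degree:
  Odd-degree vertices: 1, 2, 5, 6 (4 total)

Step 3: Apply Euler's theorem:
  - Eulerian circuit exists iff graph is connected and all vertices have even degree
  - Eulerian path exists iff graph is connected and has 0 or 2 odd-degree vertices

Graph has 4 odd-degree vertices (need 0 or 2).
Neither Eulerian path nor Eulerian circuit exists.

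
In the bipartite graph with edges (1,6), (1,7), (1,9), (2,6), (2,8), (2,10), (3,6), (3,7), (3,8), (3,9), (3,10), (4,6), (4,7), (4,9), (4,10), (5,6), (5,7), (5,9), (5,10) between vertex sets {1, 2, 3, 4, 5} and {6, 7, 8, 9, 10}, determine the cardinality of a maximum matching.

Step 1: List the neighbors of each left vertex:
  1: 6, 7, 9
  2: 6, 8, 10
  3: 6, 7, 8, 9, 10
  4: 6, 7, 9, 10
  5: 6, 7, 9, 10

Step 2: Greedily match left vertices, then look for augmenting paths:
  Match 1 -- 6
  Match 2 -- 8
  Match 3 -- 7
  Match 4 -- 9
  Match 5 -- 10
  No augmenting path remains.

Step 3: Verify this is maximum:
  Matching size 5 = min(|L|, |R|) = min(5, 5), which is an upper bound, so this matching is maximum.

Maximum matching: {(1,6), (2,8), (3,7), (4,9), (5,10)}
Size: 5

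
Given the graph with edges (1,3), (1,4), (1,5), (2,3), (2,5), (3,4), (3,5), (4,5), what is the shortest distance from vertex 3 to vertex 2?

Step 1: Build adjacency list:
  1: 3, 4, 5
  2: 3, 5
  3: 1, 2, 4, 5
  4: 1, 3, 5
  5: 1, 2, 3, 4

Step 2: BFS from vertex 3 to find shortest path to 2:
  vertex 1 reached at distance 1
  vertex 2 reached at distance 1

Step 3: Shortest path: 3 -> 2
Path length: 1 edge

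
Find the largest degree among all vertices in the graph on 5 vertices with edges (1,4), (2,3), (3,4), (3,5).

Step 1: Count edges incident to each vertex:
  deg(1) = 1 (neighbors: 4)
  deg(2) = 1 (neighbors: 3)
  deg(3) = 3 (neighbors: 2, 4, 5)
  deg(4) = 2 (neighbors: 1, 3)
  deg(5) = 1 (neighbors: 3)

Step 2: Find maximum:
  max(1, 1, 3, 2, 1) = 3 (vertex 3)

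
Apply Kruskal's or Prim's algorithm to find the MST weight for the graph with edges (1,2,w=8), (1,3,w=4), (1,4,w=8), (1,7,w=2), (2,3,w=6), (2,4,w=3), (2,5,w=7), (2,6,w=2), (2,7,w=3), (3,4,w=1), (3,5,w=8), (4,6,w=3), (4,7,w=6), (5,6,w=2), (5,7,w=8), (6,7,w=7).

Apply Kruskal's algorithm (sort edges by weight, add if no cycle):

Sorted edges by weight:
  (3,4) w=1
  (1,7) w=2
  (2,6) w=2
  (5,6) w=2
  (2,4) w=3
  (2,7) w=3
  (4,6) w=3
  (1,3) w=4
  (2,3) w=6
  (4,7) w=6
  (2,5) w=7
  (6,7) w=7
  (1,2) w=8
  (1,4) w=8
  (3,5) w=8
  (5,7) w=8

Add edge (3,4) w=1 -- no cycle. Running total: 1
Add edge (1,7) w=2 -- no cycle. Running total: 3
Add edge (2,6) w=2 -- no cycle. Running total: 5
Add edge (5,6) w=2 -- no cycle. Running total: 7
Add edge (2,4) w=3 -- no cycle. Running total: 10
Add edge (2,7) w=3 -- no cycle. Running total: 13

MST edges: (3,4,w=1), (1,7,w=2), (2,6,w=2), (5,6,w=2), (2,4,w=3), (2,7,w=3)
Total MST weight: 1 + 2 + 2 + 2 + 3 + 3 = 13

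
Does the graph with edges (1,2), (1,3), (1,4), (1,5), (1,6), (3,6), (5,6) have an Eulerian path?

Step 1: Find the degree of each vertex:
  deg(1) = 5
  deg(2) = 1
  deg(3) = 2
  deg(4) = 1
  deg(5) = 2
  deg(6) = 3

Step 2: Count vertices with odd degree:
  Odd-degree vertices: 1, 2, 4, 6 (4 total)

Step 3: Apply Euler's theorem:
  - Eulerian circuit exists iff graph is connected and all vertices have even degree
  - Eulerian path exists iff graph is connected and has 0 or 2 odd-degree vertices

Graph has 4 odd-degree vertices (need 0 or 2).
Neither Eulerian path nor Eulerian circuit exists.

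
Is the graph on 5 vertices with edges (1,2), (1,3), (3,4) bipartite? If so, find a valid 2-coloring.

Step 1: Attempt 2-coloring using BFS:
  Start at vertex 1, assign color 0
  Color vertex 2 with color 1 (neighbor of 1)
  Color vertex 3 with color 1 (neighbor of 1)
  Color vertex 4 with color 0 (neighbor of 3)
  Start new component at vertex 5, assign color 0

Step 2: 2-coloring succeeded. No conflicts found.
  Set A (color 0): {1, 4, 5}
  Set B (color 1): {2, 3}

The graph is bipartite with partition {1, 4, 5}, {2, 3}.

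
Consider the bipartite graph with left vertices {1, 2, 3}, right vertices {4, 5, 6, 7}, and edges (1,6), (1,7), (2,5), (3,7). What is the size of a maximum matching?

Step 1: List the neighbors of each left vertex:
  1: 6, 7
  2: 5
  3: 7

Step 2: Greedily match left vertices, then look for augmenting paths:
  Match 1 -- 6
  Match 2 -- 5
  Match 3 -- 7
  No augmenting path remains.

Step 3: Verify this is maximum:
  Matching size 3 = min(|L|, |R|) = min(3, 4), which is an upper bound, so this matching is maximum.

Maximum matching: {(1,6), (2,5), (3,7)}
Size: 3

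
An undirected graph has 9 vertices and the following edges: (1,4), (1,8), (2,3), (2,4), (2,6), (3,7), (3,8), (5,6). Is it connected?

Step 1: Build adjacency list from edges:
  1: 4, 8
  2: 3, 4, 6
  3: 2, 7, 8
  4: 1, 2
  5: 6
  6: 2, 5
  7: 3
  8: 1, 3
  9: (none)

Step 2: Run BFS/DFS from vertex 1:
  Visited: {1, 4, 8, 2, 3, 6, 7, 5}
  Reached 8 of 9 vertices

Step 3: Only 8 of 9 vertices reached. Graph is disconnected.
Connected components: {1, 2, 3, 4, 5, 6, 7, 8}, {9}
Answer: No, the graph is not connected (2 components).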